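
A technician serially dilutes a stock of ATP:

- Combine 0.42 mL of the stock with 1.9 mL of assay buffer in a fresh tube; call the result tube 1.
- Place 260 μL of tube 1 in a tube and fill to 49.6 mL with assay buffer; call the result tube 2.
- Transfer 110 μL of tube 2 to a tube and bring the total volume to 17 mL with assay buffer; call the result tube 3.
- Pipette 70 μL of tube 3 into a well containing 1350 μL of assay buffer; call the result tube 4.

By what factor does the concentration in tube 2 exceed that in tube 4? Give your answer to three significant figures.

Step 1: 0.42 mL + 1.9 mL = 2.32 mL total → factor 2.32/0.42 = 5.5238
Step 2: 260 μL brought to 49.6 mL → factor 49600/260 = 190.77
Step 3: 110 μL brought to 17 mL → factor 17000/110 = 154.55
Step 4: 70 μL + 1350 μL = 1420 μL total → factor 1420/70 = 20.286
Dilution factor to tube 2 = 1053.8; to tube 4 = 3.3036 × 10^6
[tube 2]/[tube 4] = (factor to tube 4)/(factor to tube 2) = 3.3036 × 10^6/1053.8 = 3.14 × 10^3

3.14 × 10^3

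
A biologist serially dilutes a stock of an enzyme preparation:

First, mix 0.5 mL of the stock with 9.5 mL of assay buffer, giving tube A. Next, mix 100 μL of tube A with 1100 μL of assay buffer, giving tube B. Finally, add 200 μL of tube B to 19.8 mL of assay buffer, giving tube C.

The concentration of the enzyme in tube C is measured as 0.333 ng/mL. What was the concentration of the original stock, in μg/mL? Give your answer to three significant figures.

7.99 μg/mL

Step 1: 0.5 mL + 9.5 mL = 10 mL total → factor 10/0.5 = 20
Step 2: 100 μL + 1100 μL = 1200 μL total → factor 1200/100 = 12
Step 3: 200 μL + 19.8 mL = 20000 μL total → factor 20000/200 = 100
Overall dilution factor = 20 × 12 × 100 = 24000
Stock = 0.333 ng/mL × 24000 = 7992 ng/mL = 7.99 μg/mL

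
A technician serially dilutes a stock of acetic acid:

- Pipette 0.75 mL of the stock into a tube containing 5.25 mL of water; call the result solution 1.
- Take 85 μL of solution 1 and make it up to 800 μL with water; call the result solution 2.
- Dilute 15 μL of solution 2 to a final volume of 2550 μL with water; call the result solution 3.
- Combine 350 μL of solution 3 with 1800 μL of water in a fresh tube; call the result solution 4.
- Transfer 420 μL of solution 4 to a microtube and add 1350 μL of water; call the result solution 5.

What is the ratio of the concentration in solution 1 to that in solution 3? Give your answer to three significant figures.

Step 1: 0.75 mL + 5.25 mL = 6 mL total → factor 6/0.75 = 8
Step 2: 85 μL brought to 800 μL → factor 800/85 = 9.4118
Step 3: 15 μL brought to 2550 μL → factor 2550/15 = 170
Dilution factor to solution 1 = 8; to solution 3 = 12800
[solution 1]/[solution 3] = (factor to solution 3)/(factor to solution 1) = 12800/8 = 1.60 × 10^3

1.60 × 10^3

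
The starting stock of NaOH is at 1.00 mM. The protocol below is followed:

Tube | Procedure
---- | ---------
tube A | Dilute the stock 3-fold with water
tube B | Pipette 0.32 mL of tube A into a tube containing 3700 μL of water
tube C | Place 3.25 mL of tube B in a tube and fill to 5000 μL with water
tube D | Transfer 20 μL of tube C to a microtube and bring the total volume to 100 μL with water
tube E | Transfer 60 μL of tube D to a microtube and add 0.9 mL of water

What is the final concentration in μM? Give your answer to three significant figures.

Step 1: 3-fold → factor 3
Step 2: 0.32 mL + 3700 μL = 4.02 mL total → factor 4.02/0.32 = 12.562
Step 3: 3.25 mL brought to 5000 μL → factor 5/3.25 = 1.5385
Step 4: 20 μL brought to 100 μL → factor 100/20 = 5
Step 5: 60 μL + 0.9 mL = 960 μL total → factor 960/60 = 16
Overall dilution factor = 3 × 12.562 × 1.5385 × 5 × 16 = 4638.5
Final = 1.00 mM / 4638.5 = 0.0002156 mM = 0.216 μM

0.216 μM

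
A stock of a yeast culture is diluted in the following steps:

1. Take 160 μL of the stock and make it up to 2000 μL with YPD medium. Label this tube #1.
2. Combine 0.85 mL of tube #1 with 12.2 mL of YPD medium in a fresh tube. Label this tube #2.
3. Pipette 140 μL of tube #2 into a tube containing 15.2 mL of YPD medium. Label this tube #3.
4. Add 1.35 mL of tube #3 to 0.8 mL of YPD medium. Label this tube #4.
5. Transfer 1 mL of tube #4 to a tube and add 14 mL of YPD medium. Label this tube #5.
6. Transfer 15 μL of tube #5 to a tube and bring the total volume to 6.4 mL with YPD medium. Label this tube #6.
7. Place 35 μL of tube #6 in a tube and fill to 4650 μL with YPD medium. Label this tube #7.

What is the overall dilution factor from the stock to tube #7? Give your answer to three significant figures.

2.85 × 10^10

Step 1: 160 μL brought to 2000 μL → factor 2000/160 = 12.5
Step 2: 0.85 mL + 12.2 mL = 13.05 mL total → factor 13.05/0.85 = 15.353
Step 3: 140 μL + 15.2 mL = 15340 μL total → factor 15340/140 = 109.57
Step 4: 1.35 mL + 0.8 mL = 2.15 mL total → factor 2.15/1.35 = 1.5926
Step 5: 1 mL + 14 mL = 15 mL total → factor 15/1 = 15
Step 6: 15 μL brought to 6.4 mL → factor 6400/15 = 426.67
Step 7: 35 μL brought to 4650 μL → factor 4650/35 = 132.86
Overall dilution factor = 12.5 × 15.353 × 109.57 × 1.5926 × 15 × 426.67 × 132.86 = 2.8475 × 10^10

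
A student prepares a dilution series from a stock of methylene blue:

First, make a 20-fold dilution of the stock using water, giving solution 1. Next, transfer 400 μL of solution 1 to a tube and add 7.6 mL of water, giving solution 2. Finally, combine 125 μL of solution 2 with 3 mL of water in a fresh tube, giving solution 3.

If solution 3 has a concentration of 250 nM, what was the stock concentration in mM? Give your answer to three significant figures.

2.50 mM

Step 1: 20-fold → factor 20
Step 2: 400 μL + 7.6 mL = 8000 μL total → factor 8000/400 = 20
Step 3: 125 μL + 3 mL = 3125 μL total → factor 3125/125 = 25
Overall dilution factor = 20 × 20 × 25 = 10000
Stock = 250 nM × 10000 = 2.500 × 10^6 nM = 2.50 mM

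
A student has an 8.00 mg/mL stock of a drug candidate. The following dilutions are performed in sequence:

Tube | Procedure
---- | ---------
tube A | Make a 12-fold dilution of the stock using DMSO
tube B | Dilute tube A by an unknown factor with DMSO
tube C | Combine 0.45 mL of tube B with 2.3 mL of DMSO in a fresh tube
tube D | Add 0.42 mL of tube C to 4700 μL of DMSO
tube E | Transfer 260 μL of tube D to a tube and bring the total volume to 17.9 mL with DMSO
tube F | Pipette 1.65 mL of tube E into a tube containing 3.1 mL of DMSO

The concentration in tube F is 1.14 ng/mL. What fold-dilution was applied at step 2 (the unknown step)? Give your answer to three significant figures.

39.6-fold

Step 1: 12-fold → factor 12
Step 2: unknown factor x
Step 3: 0.45 mL + 2.3 mL = 2.75 mL total → factor 2.75/0.45 = 6.1111
Step 4: 0.42 mL + 4700 μL = 5.12 mL total → factor 5.12/0.42 = 12.19
Step 5: 260 μL brought to 17.9 mL → factor 17900/260 = 68.846
Step 6: 1.65 mL + 3.1 mL = 4.75 mL total → factor 4.75/1.65 = 2.8788
Product of known-step factors = 1.7718 × 10^5
Overall factor = 8.00 mg/mL / (1.14 ng/mL) = 7.0175 × 10^6
x = 7.0175 × 10^6 / 1.7718 × 10^5 = 39.6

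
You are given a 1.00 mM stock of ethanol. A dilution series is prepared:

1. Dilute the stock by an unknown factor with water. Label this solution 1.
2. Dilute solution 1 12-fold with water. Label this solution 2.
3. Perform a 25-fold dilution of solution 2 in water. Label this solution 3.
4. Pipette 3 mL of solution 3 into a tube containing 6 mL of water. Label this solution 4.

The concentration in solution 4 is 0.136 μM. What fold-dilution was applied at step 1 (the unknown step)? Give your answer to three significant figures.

Step 1: unknown factor x
Step 2: 12-fold → factor 12
Step 3: 25-fold → factor 25
Step 4: 3 mL + 6 mL = 9 mL total → factor 9/3 = 3
Product of known-step factors = 900
Overall factor = 1.00 mM / (0.136 μM) = 7352.9
x = 7352.9 / 900 = 8.17

8.17-fold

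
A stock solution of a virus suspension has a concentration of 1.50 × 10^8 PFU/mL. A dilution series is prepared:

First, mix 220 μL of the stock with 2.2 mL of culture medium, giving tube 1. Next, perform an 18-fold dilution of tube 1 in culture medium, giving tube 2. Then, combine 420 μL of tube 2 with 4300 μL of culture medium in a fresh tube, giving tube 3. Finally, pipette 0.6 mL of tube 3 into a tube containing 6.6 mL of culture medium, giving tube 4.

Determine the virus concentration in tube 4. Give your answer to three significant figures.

Step 1: 220 μL + 2.2 mL = 2420 μL total → factor 2420/220 = 11
Step 2: 18-fold → factor 18
Step 3: 420 μL + 4300 μL = 4720 μL total → factor 4720/420 = 11.238
Step 4: 0.6 mL + 6.6 mL = 7.2 mL total → factor 7.2/0.6 = 12
Overall dilution factor = 11 × 18 × 11.238 × 12 = 26702
Final = 1.50 × 10^8 PFU/mL / 26702 = 5.62 × 10^3 PFU/mL

5.62 × 10^3 PFU/mL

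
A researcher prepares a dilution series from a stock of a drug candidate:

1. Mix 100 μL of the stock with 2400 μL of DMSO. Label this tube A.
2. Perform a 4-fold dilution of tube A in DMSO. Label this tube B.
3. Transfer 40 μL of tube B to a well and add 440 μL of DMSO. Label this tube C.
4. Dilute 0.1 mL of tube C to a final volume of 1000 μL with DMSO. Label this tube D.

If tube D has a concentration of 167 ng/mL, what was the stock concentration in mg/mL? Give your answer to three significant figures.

2.00 mg/mL

Step 1: 100 μL + 2400 μL = 2500 μL total → factor 2500/100 = 25
Step 2: 4-fold → factor 4
Step 3: 40 μL + 440 μL = 480 μL total → factor 480/40 = 12
Step 4: 0.1 mL brought to 1000 μL → factor 1/0.1 = 10
Overall dilution factor = 25 × 4 × 12 × 10 = 12000
Stock = 167 ng/mL × 12000 = 2.004 × 10^6 ng/mL = 2.00 mg/mL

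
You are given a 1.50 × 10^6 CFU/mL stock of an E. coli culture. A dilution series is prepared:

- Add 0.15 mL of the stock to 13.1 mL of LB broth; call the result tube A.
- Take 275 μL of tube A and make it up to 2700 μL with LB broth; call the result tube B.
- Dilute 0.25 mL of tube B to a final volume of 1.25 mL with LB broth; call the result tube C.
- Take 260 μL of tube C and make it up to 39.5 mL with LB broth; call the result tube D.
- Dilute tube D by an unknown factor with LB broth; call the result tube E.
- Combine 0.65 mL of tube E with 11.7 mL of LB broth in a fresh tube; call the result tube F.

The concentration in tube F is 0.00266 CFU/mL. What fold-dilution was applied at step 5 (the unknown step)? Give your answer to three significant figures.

45.1-fold

Step 1: 0.15 mL + 13.1 mL = 13.25 mL total → factor 13.25/0.15 = 88.333
Step 2: 275 μL brought to 2700 μL → factor 2700/275 = 9.8182
Step 3: 0.25 mL brought to 1.25 mL → factor 1.25/0.25 = 5
Step 4: 260 μL brought to 39.5 mL → factor 39500/260 = 151.92
Step 5: unknown factor x
Step 6: 0.65 mL + 11.7 mL = 12.35 mL total → factor 12.35/0.65 = 19
Product of known-step factors = 1.2517 × 10^7
Overall factor = 1.50 × 10^6 CFU/mL / (0.00266 CFU/mL) = 5.6391 × 10^8
x = 5.6391 × 10^8 / 1.2517 × 10^7 = 45.1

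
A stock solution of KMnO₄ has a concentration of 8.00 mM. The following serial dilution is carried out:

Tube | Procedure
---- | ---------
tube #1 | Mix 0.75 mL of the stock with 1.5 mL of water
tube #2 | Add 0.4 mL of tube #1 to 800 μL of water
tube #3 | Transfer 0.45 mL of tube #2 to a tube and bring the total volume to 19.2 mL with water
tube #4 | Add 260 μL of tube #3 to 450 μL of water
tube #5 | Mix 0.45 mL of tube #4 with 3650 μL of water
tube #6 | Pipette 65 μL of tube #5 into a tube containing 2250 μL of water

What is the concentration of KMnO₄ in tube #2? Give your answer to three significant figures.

0.889 mM

Step 1: 0.75 mL + 1.5 mL = 2.25 mL total → factor 2.25/0.75 = 3
Step 2: 0.4 mL + 800 μL = 1.2 mL total → factor 1.2/0.4 = 3
Dilution factor through tube #2 = 3 × 3 = 9
[tube #2] = 8.00 mM / 9 = 0.889 mM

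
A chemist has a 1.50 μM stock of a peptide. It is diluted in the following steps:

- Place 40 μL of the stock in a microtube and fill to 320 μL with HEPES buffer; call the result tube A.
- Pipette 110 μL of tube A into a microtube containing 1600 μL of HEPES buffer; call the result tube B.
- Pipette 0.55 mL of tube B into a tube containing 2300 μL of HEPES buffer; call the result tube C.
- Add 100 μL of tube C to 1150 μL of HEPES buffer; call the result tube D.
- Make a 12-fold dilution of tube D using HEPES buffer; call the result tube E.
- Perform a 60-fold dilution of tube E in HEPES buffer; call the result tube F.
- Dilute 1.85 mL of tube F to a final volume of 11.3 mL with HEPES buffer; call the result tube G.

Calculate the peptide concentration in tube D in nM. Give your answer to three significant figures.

0.186 nM

Step 1: 40 μL brought to 320 μL → factor 320/40 = 8
Step 2: 110 μL + 1600 μL = 1710 μL total → factor 1710/110 = 15.545
Step 3: 0.55 mL + 2300 μL = 2.85 mL total → factor 2.85/0.55 = 5.1818
Step 4: 100 μL + 1150 μL = 1250 μL total → factor 1250/100 = 12.5
Dilution factor through tube D = 8 × 15.545 × 5.1818 × 12.5 = 8055.4
[tube D] = 1.50 μM / 8055.4 = 0.0001862 μM = 0.186 nM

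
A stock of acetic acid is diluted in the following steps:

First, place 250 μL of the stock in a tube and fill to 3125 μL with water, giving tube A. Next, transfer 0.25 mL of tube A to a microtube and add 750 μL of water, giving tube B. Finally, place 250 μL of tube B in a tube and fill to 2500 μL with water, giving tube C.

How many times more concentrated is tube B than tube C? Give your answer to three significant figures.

Step 1: 250 μL brought to 3125 μL → factor 3125/250 = 12.5
Step 2: 0.25 mL + 750 μL = 1 mL total → factor 1/0.25 = 4
Step 3: 250 μL brought to 2500 μL → factor 2500/250 = 10
Dilution factor to tube B = 50; to tube C = 500
[tube B]/[tube C] = (factor to tube C)/(factor to tube B) = 500/50 = 10.0

10.0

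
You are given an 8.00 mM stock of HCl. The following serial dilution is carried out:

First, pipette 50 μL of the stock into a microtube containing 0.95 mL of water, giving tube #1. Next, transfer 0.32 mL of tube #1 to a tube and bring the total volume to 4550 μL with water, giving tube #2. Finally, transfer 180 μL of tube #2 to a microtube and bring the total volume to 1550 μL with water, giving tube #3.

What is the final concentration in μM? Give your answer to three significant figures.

Step 1: 50 μL + 0.95 mL = 1000 μL total → factor 1000/50 = 20
Step 2: 0.32 mL brought to 4550 μL → factor 4.55/0.32 = 14.219
Step 3: 180 μL brought to 1550 μL → factor 1550/180 = 8.6111
Overall dilution factor = 20 × 14.219 × 8.6111 = 2448.8
Final = 8.00 mM / 2448.8 = 0.003267 mM = 3.27 μM

3.27 μM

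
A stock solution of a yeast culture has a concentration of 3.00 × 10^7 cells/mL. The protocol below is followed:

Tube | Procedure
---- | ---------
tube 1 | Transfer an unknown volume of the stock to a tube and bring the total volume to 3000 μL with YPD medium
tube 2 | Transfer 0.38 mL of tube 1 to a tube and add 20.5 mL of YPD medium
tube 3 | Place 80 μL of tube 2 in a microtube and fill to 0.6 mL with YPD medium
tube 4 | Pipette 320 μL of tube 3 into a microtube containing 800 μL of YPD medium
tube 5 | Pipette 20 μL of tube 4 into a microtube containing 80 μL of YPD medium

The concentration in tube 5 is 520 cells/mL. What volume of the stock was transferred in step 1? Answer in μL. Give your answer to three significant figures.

Step 1: v brought to 3000 μL → factor = 3000 μL/v
Step 2: 0.38 mL + 20.5 mL = 20.88 mL total → factor 20.88/0.38 = 54.947
Step 3: 80 μL brought to 0.6 mL → factor 600/80 = 7.5
Step 4: 320 μL + 800 μL = 1120 μL total → factor 1120/320 = 3.5
Step 5: 20 μL + 80 μL = 100 μL total → factor 100/20 = 5
Product of known-step factors = 7211.8
Overall factor = 3.00 × 10^7 cells/mL / (520 cells/mL) = 57692
Step-1 factor = 57692 / 7211.8 = 7.9997
v = 3000 μL / 7.9997 = 375 μL

375 μL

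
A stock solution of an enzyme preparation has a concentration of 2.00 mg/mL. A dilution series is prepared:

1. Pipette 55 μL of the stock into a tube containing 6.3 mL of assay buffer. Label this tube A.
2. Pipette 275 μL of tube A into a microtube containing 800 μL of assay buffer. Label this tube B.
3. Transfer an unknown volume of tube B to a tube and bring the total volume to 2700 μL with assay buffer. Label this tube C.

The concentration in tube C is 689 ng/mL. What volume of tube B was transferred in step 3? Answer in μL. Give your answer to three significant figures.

420 μL

Step 1: 55 μL + 6.3 mL = 6355 μL total → factor 6355/55 = 115.55
Step 2: 275 μL + 800 μL = 1075 μL total → factor 1075/275 = 3.9091
Step 3: v brought to 2700 μL → factor = 2700 μL/v
Product of known-step factors = 451.68
Overall factor = 2.00 mg/mL / (689 ng/mL) = 2902.8
Step-3 factor = 2902.8 / 451.68 = 6.4266
v = 2700 μL / 6.4266 = 420 μL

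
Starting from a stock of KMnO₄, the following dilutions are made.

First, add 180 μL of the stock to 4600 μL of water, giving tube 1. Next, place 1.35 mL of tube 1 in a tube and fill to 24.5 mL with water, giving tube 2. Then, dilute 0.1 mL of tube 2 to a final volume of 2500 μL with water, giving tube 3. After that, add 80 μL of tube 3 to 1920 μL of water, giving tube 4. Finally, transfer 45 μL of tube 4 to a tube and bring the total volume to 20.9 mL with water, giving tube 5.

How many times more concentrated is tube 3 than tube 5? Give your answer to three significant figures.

1.16 × 10^4

Step 1: 180 μL + 4600 μL = 4780 μL total → factor 4780/180 = 26.556
Step 2: 1.35 mL brought to 24.5 mL → factor 24.5/1.35 = 18.148
Step 3: 0.1 mL brought to 2500 μL → factor 2.5/0.1 = 25
Step 4: 80 μL + 1920 μL = 2000 μL total → factor 2000/80 = 25
Step 5: 45 μL brought to 20.9 mL → factor 20900/45 = 464.44
Dilution factor to tube 3 = 12048; to tube 5 = 1.3989 × 10^8
[tube 3]/[tube 5] = (factor to tube 5)/(factor to tube 3) = 1.3989 × 10^8/12048 = 1.16 × 10^4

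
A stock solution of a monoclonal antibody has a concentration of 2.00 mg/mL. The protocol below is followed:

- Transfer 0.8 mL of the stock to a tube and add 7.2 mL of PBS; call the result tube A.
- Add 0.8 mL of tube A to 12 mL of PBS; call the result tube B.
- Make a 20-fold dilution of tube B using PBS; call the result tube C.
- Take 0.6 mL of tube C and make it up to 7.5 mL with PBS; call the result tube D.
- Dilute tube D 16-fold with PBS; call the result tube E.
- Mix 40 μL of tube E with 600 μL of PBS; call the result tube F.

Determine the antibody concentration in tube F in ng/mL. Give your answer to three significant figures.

Step 1: 0.8 mL + 7.2 mL = 8 mL total → factor 8/0.8 = 10
Step 2: 0.8 mL + 12 mL = 12.8 mL total → factor 12.8/0.8 = 16
Step 3: 20-fold → factor 20
Step 4: 0.6 mL brought to 7.5 mL → factor 7.5/0.6 = 12.5
Step 5: 16-fold → factor 16
Step 6: 40 μL + 600 μL = 640 μL total → factor 640/40 = 16
Overall dilution factor = 10 × 16 × 20 × 12.5 × 16 × 16 = 1.024 × 10^7
Final = 2.00 mg/mL / 1.024 × 10^7 = 1.953 × 10^-7 mg/mL = 0.195 ng/mL

0.195 ng/mL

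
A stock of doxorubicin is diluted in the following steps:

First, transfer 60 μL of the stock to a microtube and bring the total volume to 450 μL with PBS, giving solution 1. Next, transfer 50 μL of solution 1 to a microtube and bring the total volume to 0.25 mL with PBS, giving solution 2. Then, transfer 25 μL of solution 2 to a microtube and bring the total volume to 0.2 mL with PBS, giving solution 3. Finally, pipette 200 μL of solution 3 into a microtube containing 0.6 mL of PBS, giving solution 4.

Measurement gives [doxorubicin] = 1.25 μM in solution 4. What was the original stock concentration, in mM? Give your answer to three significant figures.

Step 1: 60 μL brought to 450 μL → factor 450/60 = 7.5
Step 2: 50 μL brought to 0.25 mL → factor 250/50 = 5
Step 3: 25 μL brought to 0.2 mL → factor 200/25 = 8
Step 4: 200 μL + 0.6 mL = 800 μL total → factor 800/200 = 4
Overall dilution factor = 7.5 × 5 × 8 × 4 = 1200
Stock = 1.25 μM × 1200 = 1500 μM = 1.50 mM

1.50 mM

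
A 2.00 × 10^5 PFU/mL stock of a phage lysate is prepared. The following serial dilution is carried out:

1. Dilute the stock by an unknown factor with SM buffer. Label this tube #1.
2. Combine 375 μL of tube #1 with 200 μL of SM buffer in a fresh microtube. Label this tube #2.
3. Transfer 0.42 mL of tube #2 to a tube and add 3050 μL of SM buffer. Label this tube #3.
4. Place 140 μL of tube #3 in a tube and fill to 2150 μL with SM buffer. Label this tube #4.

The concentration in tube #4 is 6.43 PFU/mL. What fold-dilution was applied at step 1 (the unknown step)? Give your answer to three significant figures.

Step 1: unknown factor x
Step 2: 375 μL + 200 μL = 575 μL total → factor 575/375 = 1.5333
Step 3: 0.42 mL + 3050 μL = 3.47 mL total → factor 3.47/0.42 = 8.2619
Step 4: 140 μL brought to 2150 μL → factor 2150/140 = 15.357
Product of known-step factors = 194.55
Overall factor = 2.00 × 10^5 PFU/mL / (6.43 PFU/mL) = 31104
x = 31104 / 194.55 = 160

160-fold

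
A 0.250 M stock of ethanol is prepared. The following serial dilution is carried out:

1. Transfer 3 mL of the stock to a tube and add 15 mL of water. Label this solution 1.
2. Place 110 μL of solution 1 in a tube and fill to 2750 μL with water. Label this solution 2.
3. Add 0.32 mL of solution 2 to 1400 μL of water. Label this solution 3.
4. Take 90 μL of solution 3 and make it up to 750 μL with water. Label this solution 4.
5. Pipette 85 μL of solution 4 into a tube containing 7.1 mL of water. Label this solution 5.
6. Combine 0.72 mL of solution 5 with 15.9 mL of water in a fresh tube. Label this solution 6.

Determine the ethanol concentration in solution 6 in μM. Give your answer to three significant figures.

0.0191 μM

Step 1: 3 mL + 15 mL = 18 mL total → factor 18/3 = 6
Step 2: 110 μL brought to 2750 μL → factor 2750/110 = 25
Step 3: 0.32 mL + 1400 μL = 1.72 mL total → factor 1.72/0.32 = 5.375
Step 4: 90 μL brought to 750 μL → factor 750/90 = 8.3333
Step 5: 85 μL + 7.1 mL = 7185 μL total → factor 7185/85 = 84.529
Step 6: 0.72 mL + 15.9 mL = 16.62 mL total → factor 16.62/0.72 = 23.083
Overall dilution factor = 6 × 25 × 5.375 × 8.3333 × 84.529 × 23.083 = 1.311 × 10^7
Final = 0.250 M / 1.311 × 10^7 = 1.907 × 10^-8 M = 0.0191 μM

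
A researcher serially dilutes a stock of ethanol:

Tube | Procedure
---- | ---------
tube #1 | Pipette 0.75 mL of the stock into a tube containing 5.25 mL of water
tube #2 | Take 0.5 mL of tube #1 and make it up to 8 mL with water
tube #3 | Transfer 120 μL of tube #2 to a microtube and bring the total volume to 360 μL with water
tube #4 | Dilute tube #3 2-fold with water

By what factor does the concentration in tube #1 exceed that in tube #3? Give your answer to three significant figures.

Step 1: 0.75 mL + 5.25 mL = 6 mL total → factor 6/0.75 = 8
Step 2: 0.5 mL brought to 8 mL → factor 8/0.5 = 16
Step 3: 120 μL brought to 360 μL → factor 360/120 = 3
Dilution factor to tube #1 = 8; to tube #3 = 384
[tube #1]/[tube #3] = (factor to tube #3)/(factor to tube #1) = 384/8 = 48.0

48.0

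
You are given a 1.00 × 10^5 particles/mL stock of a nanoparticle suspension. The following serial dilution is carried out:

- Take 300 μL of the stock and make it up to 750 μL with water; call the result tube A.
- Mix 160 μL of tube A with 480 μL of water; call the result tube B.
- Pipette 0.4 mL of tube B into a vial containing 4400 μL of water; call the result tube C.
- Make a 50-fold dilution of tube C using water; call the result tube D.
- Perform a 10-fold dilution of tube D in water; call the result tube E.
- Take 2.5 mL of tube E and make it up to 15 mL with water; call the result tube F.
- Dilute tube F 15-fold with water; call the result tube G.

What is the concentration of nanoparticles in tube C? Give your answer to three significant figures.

833 particles/mL

Step 1: 300 μL brought to 750 μL → factor 750/300 = 2.5
Step 2: 160 μL + 480 μL = 640 μL total → factor 640/160 = 4
Step 3: 0.4 mL + 4400 μL = 4.8 mL total → factor 4.8/0.4 = 12
Dilution factor through tube C = 2.5 × 4 × 12 = 120
[tube C] = 1.00 × 10^5 particles/mL / 120 = 833 particles/mL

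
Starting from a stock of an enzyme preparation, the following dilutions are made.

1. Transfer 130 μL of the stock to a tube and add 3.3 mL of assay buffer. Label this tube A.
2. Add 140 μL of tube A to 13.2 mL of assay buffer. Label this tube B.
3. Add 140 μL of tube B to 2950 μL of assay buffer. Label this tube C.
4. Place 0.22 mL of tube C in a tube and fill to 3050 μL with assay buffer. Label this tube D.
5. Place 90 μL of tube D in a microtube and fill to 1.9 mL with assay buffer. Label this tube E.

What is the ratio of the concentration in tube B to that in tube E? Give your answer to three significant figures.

Step 1: 130 μL + 3.3 mL = 3430 μL total → factor 3430/130 = 26.385
Step 2: 140 μL + 13.2 mL = 13340 μL total → factor 13340/140 = 95.286
Step 3: 140 μL + 2950 μL = 3090 μL total → factor 3090/140 = 22.071
Step 4: 0.22 mL brought to 3050 μL → factor 3.05/0.22 = 13.864
Step 5: 90 μL brought to 1.9 mL → factor 1900/90 = 21.111
Dilution factor to tube B = 2514.1; to tube E = 1.624 × 10^7
[tube B]/[tube E] = (factor to tube E)/(factor to tube B) = 1.624 × 10^7/2514.1 = 6.46 × 10^3

6.46 × 10^3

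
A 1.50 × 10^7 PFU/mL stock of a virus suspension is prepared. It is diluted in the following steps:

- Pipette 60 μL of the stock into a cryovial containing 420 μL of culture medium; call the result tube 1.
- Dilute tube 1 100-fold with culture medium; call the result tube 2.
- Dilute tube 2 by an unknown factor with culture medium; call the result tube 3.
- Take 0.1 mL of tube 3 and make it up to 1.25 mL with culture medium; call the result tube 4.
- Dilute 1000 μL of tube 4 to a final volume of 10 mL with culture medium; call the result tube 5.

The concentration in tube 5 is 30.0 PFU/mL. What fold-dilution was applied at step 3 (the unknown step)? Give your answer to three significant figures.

5.00-fold

Step 1: 60 μL + 420 μL = 480 μL total → factor 480/60 = 8
Step 2: 100-fold → factor 100
Step 3: unknown factor x
Step 4: 0.1 mL brought to 1.25 mL → factor 1.25/0.1 = 12.5
Step 5: 1000 μL brought to 10 mL → factor 10000/1000 = 10
Product of known-step factors = 1 × 10^5
Overall factor = 1.50 × 10^7 PFU/mL / (30.0 PFU/mL) = 5 × 10^5
x = 5 × 10^5 / 1 × 10^5 = 5.00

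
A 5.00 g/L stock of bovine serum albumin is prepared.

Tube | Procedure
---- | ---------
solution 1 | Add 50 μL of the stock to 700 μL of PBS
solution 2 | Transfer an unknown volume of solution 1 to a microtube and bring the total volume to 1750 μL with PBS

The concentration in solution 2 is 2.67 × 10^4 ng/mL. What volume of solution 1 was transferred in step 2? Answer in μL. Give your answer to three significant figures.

140 μL

Step 1: 50 μL + 700 μL = 750 μL total → factor 750/50 = 15
Step 2: v brought to 1750 μL → factor = 1750 μL/v
Product of known-step factors = 15
Overall factor = 5.00 g/L / (2.67 × 10^4 ng/mL) = 187.27
Step-2 factor = 187.27 / 15 = 12.484
v = 1750 μL / 12.484 = 140 μL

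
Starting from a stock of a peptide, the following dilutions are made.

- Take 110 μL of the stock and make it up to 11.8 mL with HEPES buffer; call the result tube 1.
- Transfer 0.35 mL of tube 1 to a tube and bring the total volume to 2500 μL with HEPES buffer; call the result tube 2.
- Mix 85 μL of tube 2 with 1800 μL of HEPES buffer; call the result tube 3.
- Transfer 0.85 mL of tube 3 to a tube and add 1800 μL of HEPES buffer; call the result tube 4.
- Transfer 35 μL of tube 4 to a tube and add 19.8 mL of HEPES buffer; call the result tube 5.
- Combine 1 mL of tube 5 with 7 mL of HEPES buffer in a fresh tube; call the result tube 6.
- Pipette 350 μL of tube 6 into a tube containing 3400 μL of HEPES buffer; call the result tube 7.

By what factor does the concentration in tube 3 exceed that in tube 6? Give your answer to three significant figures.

Step 1: 110 μL brought to 11.8 mL → factor 11800/110 = 107.27
Step 2: 0.35 mL brought to 2500 μL → factor 2.5/0.35 = 7.1429
Step 3: 85 μL + 1800 μL = 1885 μL total → factor 1885/85 = 22.176
Step 4: 0.85 mL + 1800 μL = 2.65 mL total → factor 2.65/0.85 = 3.1176
Step 5: 35 μL + 19.8 mL = 19835 μL total → factor 19835/35 = 566.71
Step 6: 1 mL + 7 mL = 8 mL total → factor 8/1 = 8
Dilution factor to tube 3 = 16992; to tube 6 = 2.4018 × 10^8
[tube 3]/[tube 6] = (factor to tube 6)/(factor to tube 3) = 2.4018 × 10^8/16992 = 1.41 × 10^4

1.41 × 10^4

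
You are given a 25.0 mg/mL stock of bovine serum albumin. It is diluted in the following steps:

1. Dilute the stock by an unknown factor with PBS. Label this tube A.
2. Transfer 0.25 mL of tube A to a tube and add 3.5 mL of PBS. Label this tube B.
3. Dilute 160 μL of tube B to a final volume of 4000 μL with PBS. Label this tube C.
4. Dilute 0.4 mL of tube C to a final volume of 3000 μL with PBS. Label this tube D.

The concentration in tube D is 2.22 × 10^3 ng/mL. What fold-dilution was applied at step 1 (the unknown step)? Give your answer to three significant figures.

Step 1: unknown factor x
Step 2: 0.25 mL + 3.5 mL = 3.75 mL total → factor 3.75/0.25 = 15
Step 3: 160 μL brought to 4000 μL → factor 4000/160 = 25
Step 4: 0.4 mL brought to 3000 μL → factor 3/0.4 = 7.5
Product of known-step factors = 2812.5
Overall factor = 25.0 mg/mL / (2.22 × 10^3 ng/mL) = 11261
x = 11261 / 2812.5 = 4.00

4.00-fold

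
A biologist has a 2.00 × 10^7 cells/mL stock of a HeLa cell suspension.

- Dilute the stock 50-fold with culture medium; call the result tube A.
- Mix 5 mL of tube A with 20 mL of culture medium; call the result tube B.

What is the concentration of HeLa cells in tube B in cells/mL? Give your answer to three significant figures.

Step 1: 50-fold → factor 50
Step 2: 5 mL + 20 mL = 25 mL total → factor 25/5 = 5
Overall dilution factor = 50 × 5 = 250
Final = 2.00 × 10^7 cells/mL / 250 = 8.00 × 10^4 cells/mL

8.00 × 10^4 cells/mL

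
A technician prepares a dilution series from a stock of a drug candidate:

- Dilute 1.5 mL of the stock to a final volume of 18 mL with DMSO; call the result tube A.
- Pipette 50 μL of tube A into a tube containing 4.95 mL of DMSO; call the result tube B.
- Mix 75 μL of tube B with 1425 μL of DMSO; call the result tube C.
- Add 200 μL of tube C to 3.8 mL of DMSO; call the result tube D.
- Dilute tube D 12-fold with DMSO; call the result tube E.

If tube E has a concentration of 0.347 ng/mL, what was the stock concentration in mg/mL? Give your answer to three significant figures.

Step 1: 1.5 mL brought to 18 mL → factor 18/1.5 = 12
Step 2: 50 μL + 4.95 mL = 5000 μL total → factor 5000/50 = 100
Step 3: 75 μL + 1425 μL = 1500 μL total → factor 1500/75 = 20
Step 4: 200 μL + 3.8 mL = 4000 μL total → factor 4000/200 = 20
Step 5: 12-fold → factor 12
Overall dilution factor = 12 × 100 × 20 × 20 × 12 = 5.76 × 10^6
Stock = 0.347 ng/mL × 5.76 × 10^6 = 1.999 × 10^6 ng/mL = 2.00 mg/mL

2.00 mg/mL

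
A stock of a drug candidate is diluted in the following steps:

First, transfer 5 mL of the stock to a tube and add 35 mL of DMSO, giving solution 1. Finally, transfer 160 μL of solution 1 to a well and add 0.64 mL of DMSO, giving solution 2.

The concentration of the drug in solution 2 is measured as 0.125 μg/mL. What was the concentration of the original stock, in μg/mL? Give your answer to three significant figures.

Step 1: 5 mL + 35 mL = 40 mL total → factor 40/5 = 8
Step 2: 160 μL + 0.64 mL = 800 μL total → factor 800/160 = 5
Overall dilution factor = 8 × 5 = 40
Stock = 0.125 μg/mL × 40 = 5.00 μg/mL

5.00 μg/mL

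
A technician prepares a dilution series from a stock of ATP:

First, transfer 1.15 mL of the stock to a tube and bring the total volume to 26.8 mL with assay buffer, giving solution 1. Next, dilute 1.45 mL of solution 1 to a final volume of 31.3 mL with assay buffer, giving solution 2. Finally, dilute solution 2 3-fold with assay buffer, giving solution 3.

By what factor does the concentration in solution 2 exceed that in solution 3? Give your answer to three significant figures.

3.00

Step 1: 1.15 mL brought to 26.8 mL → factor 26.8/1.15 = 23.304
Step 2: 1.45 mL brought to 31.3 mL → factor 31.3/1.45 = 21.586
Step 3: 3-fold → factor 3
Dilution factor to solution 2 = 503.05; to solution 3 = 1509.2
[solution 2]/[solution 3] = (factor to solution 3)/(factor to solution 2) = 1509.2/503.05 = 3.00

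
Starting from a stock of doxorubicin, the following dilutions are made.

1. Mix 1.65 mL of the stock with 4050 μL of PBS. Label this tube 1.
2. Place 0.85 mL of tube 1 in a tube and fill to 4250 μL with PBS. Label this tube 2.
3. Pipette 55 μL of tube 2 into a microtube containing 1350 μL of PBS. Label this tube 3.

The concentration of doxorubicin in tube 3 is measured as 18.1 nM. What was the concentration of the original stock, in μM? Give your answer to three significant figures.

Step 1: 1.65 mL + 4050 μL = 5.7 mL total → factor 5.7/1.65 = 3.4545
Step 2: 0.85 mL brought to 4250 μL → factor 4.25/0.85 = 5
Step 3: 55 μL + 1350 μL = 1405 μL total → factor 1405/55 = 25.545
Overall dilution factor = 3.4545 × 5 × 25.545 = 441.24
Stock = 18.1 nM × 441.24 = 7986 nM = 7.99 μM

7.99 μM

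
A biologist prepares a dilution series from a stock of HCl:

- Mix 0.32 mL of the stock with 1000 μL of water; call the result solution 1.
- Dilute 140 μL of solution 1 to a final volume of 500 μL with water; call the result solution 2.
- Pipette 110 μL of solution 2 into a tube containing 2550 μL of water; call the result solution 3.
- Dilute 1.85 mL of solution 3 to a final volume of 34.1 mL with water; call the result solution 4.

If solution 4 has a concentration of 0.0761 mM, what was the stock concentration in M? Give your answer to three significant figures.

Step 1: 0.32 mL + 1000 μL = 1.32 mL total → factor 1.32/0.32 = 4.125
Step 2: 140 μL brought to 500 μL → factor 500/140 = 3.5714
Step 3: 110 μL + 2550 μL = 2660 μL total → factor 2660/110 = 24.182
Step 4: 1.85 mL brought to 34.1 mL → factor 34.1/1.85 = 18.432
Overall dilution factor = 4.125 × 3.5714 × 24.182 × 18.432 = 6566.6
Stock = 0.0761 mM × 6566.6 = 499.7 mM = 0.500 M

0.500 M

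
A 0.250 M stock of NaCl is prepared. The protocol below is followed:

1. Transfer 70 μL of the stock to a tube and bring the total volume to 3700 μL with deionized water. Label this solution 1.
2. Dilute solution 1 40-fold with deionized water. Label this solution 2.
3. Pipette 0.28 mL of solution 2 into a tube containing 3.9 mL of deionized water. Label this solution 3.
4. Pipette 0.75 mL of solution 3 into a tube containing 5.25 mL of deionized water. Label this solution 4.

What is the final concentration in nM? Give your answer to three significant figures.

Step 1: 70 μL brought to 3700 μL → factor 3700/70 = 52.857
Step 2: 40-fold → factor 40
Step 3: 0.28 mL + 3.9 mL = 4.18 mL total → factor 4.18/0.28 = 14.929
Step 4: 0.75 mL + 5.25 mL = 6 mL total → factor 6/0.75 = 8
Overall dilution factor = 52.857 × 40 × 14.929 × 8 = 2.5251 × 10^5
Final = 0.250 M / 2.5251 × 10^5 = 9.901 × 10^-7 M = 990 nM

990 nM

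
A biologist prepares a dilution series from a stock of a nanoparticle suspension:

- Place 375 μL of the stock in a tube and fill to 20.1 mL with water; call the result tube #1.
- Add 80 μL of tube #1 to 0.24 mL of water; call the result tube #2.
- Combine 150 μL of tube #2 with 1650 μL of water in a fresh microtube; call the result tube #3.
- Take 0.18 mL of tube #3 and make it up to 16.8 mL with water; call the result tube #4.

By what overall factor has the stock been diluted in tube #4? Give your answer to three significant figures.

Step 1: 375 μL brought to 20.1 mL → factor 20100/375 = 53.6
Step 2: 80 μL + 0.24 mL = 320 μL total → factor 320/80 = 4
Step 3: 150 μL + 1650 μL = 1800 μL total → factor 1800/150 = 12
Step 4: 0.18 mL brought to 16.8 mL → factor 16.8/0.18 = 93.333
Overall dilution factor = 53.6 × 4 × 12 × 93.333 = 2.4013 × 10^5

2.40 × 10^5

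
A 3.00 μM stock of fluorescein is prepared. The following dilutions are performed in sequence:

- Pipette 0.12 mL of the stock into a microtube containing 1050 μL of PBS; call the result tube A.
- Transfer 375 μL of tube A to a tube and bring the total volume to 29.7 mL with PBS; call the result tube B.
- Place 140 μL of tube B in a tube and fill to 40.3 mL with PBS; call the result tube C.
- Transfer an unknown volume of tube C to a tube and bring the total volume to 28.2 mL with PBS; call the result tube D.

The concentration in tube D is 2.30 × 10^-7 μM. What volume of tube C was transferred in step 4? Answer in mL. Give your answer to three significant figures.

0.481 mL

Step 1: 0.12 mL + 1050 μL = 1.17 mL total → factor 1.17/0.12 = 9.75
Step 2: 375 μL brought to 29.7 mL → factor 29700/375 = 79.2
Step 3: 140 μL brought to 40.3 mL → factor 40300/140 = 287.86
Step 4: v brought to 28.2 mL → factor = 28.2 mL/v
Product of known-step factors = 2.2228 × 10^5
Overall factor = 3.00 μM / (2.30 × 10^-7 μM) = 1.3043 × 10^7
Step-4 factor = 1.3043 × 10^7 / 2.2228 × 10^5 = 58.68
v = 28.2 mL / 58.68 = 0.481 mL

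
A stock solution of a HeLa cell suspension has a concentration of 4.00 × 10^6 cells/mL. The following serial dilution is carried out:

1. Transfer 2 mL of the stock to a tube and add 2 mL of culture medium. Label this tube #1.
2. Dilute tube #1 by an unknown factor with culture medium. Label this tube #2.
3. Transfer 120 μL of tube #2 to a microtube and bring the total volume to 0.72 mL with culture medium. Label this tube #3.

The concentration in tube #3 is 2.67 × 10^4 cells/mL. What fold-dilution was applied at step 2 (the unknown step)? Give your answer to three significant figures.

Step 1: 2 mL + 2 mL = 4 mL total → factor 4/2 = 2
Step 2: unknown factor x
Step 3: 120 μL brought to 0.72 mL → factor 720/120 = 6
Product of known-step factors = 12
Overall factor = 4.00 × 10^6 cells/mL / (2.67 × 10^4 cells/mL) = 149.81
x = 149.81 / 12 = 12.5

12.5-fold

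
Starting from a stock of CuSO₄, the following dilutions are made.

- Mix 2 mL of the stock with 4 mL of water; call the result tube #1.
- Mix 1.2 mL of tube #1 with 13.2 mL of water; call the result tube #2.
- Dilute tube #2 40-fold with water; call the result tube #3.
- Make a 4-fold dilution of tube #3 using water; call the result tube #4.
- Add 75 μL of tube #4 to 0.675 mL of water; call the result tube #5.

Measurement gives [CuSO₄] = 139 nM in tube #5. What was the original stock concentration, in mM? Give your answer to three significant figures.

8.01 mM

Step 1: 2 mL + 4 mL = 6 mL total → factor 6/2 = 3
Step 2: 1.2 mL + 13.2 mL = 14.4 mL total → factor 14.4/1.2 = 12
Step 3: 40-fold → factor 40
Step 4: 4-fold → factor 4
Step 5: 75 μL + 0.675 mL = 750 μL total → factor 750/75 = 10
Overall dilution factor = 3 × 12 × 40 × 4 × 10 = 57600
Stock = 139 nM × 57600 = 8.006 × 10^6 nM = 8.01 mM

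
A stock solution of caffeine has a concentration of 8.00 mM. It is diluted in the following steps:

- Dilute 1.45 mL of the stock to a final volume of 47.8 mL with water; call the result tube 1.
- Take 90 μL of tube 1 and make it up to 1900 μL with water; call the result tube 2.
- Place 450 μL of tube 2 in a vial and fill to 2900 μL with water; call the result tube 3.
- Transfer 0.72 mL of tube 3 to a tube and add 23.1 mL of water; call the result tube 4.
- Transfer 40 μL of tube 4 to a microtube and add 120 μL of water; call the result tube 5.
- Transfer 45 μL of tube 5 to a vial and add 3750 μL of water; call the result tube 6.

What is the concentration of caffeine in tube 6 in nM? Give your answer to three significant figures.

Step 1: 1.45 mL brought to 47.8 mL → factor 47.8/1.45 = 32.966
Step 2: 90 μL brought to 1900 μL → factor 1900/90 = 21.111
Step 3: 450 μL brought to 2900 μL → factor 2900/450 = 6.4444
Step 4: 0.72 mL + 23.1 mL = 23.82 mL total → factor 23.82/0.72 = 33.083
Step 5: 40 μL + 120 μL = 160 μL total → factor 160/40 = 4
Step 6: 45 μL + 3750 μL = 3795 μL total → factor 3795/45 = 84.333
Overall dilution factor = 32.966 × 21.111 × 6.4444 × 33.083 × 4 × 84.333 = 5.0052 × 10^7
Final = 8.00 mM / 5.0052 × 10^7 = 1.598 × 10^-7 mM = 0.160 nM

0.160 nM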